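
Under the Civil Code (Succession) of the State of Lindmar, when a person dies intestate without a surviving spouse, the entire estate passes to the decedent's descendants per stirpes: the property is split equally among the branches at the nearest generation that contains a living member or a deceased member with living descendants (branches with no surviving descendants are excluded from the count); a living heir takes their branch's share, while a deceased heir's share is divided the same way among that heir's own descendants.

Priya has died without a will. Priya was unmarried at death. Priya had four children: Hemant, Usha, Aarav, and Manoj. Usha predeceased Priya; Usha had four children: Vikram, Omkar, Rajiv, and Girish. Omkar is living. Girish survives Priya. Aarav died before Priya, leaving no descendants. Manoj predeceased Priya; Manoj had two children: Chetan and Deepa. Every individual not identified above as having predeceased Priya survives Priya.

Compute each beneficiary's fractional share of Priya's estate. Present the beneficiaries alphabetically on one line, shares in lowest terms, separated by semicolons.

There is no surviving spouse, so the entire estate passes to Priya's descendants per stirpes.
Aarav left no surviving issue, so that branch lapses and is disregarded.
The estate is divided into 3 equal shares of 1/3 among Hemant, Usha, Manoj.
Hemant is living and takes 1/3.
Usha predeceased; the 1/3 allotted to Usha's branch passes to Usha's issue by representation.
The 1/3 is divided into 4 equal shares of 1/12 among Vikram, Omkar, Rajiv, Girish.
Vikram is living and takes 1/12.
Omkar is living and takes 1/12.
Rajiv is living and takes 1/12.
Girish is living and takes 1/12.
Manoj predeceased; the 1/3 allotted to Manoj's branch passes to Manoj's issue by representation.
The 1/3 is divided into 2 equal shares of 1/6 among Chetan, Deepa.
Chetan is living and takes 1/6.
Deepa is living and takes 1/6.

Chetan 1/6; Deepa 1/6; Girish 1/12; Hemant 1/3; Omkar 1/12; Rajiv 1/12; Vikram 1/12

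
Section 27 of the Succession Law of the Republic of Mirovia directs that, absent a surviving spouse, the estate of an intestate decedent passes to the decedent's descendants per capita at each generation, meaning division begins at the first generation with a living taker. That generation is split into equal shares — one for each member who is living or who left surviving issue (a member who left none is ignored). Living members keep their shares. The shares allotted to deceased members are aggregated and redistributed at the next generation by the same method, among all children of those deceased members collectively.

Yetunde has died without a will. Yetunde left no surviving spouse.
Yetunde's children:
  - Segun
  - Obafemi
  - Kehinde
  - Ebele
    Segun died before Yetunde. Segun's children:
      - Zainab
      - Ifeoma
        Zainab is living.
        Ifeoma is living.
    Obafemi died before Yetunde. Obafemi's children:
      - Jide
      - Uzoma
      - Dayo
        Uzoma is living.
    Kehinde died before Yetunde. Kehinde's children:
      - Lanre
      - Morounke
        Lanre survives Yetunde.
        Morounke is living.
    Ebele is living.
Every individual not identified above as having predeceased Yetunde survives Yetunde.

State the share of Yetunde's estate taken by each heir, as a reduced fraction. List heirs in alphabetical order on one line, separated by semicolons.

There is no surviving spouse, so the entire estate passes to Yetunde's descendants per capita at each generation.
At generation 1 (Segun, Obafemi, Kehinde, Ebele) there are 4 shares of (1)/4 = 1/4 each.
Living: Ebele — each takes 1/4.
Deceased: Segun, Obafemi, and Kehinde. Their combined 3/4 is pooled and carried to generation 2.
At generation 2 (Zainab, Ifeoma, Jide, Uzoma, Dayo, Lanre, Morounke) there are 7 shares of (3/4)/7 = 3/28 each.
Living: Zainab, Ifeoma, Jide, Uzoma, Dayo, Lanre, and Morounke — each takes 3/28.

Dayo 3/28; Ebele 1/4; Ifeoma 3/28; Jide 3/28; Lanre 3/28; Morounke 3/28; Uzoma 3/28; Zainab 3/28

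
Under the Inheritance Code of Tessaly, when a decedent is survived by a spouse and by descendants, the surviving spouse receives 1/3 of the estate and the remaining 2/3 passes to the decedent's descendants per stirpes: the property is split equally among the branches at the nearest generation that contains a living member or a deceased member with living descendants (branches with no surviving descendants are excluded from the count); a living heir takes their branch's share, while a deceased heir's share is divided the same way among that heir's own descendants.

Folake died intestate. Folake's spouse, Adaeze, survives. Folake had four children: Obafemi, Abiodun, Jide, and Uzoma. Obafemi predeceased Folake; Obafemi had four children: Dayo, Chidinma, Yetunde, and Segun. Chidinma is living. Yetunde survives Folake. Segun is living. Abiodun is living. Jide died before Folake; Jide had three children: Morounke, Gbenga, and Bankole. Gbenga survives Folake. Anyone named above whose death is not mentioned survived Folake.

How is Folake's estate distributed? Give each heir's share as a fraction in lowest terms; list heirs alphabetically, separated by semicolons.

Abiodun 1/6; Adaeze 1/3; Bankole 1/18; Chidinma 1/24; Dayo 1/24; Gbenga 1/18; Morounke 1/18; Segun 1/24; Uzoma 1/6; Yetunde 1/24

Adaeze, as surviving spouse, takes 1/3.
The remaining 2/3 passes to Folake's descendants per stirpes.
The 2/3 is divided into 4 equal shares of 1/6 among Obafemi, Abiodun, Jide, Uzoma.
Obafemi predeceased; the 1/6 allotted to Obafemi's branch passes to Obafemi's issue by representation.
The 1/6 is divided into 4 equal shares of 1/24 among Dayo, Chidinma, Yetunde, Segun.
Dayo is living and takes 1/24.
Chidinma is living and takes 1/24.
Yetunde is living and takes 1/24.
Segun is living and takes 1/24.
Abiodun is living and takes 1/6.
Jide predeceased; the 1/6 allotted to Jide's branch passes to Jide's issue by representation.
The 1/6 is divided into 3 equal shares of 1/18 among Morounke, Gbenga, Bankole.
Morounke is living and takes 1/18.
Gbenga is living and takes 1/18.
Bankole is living and takes 1/18.
Uzoma is living and takes 1/6.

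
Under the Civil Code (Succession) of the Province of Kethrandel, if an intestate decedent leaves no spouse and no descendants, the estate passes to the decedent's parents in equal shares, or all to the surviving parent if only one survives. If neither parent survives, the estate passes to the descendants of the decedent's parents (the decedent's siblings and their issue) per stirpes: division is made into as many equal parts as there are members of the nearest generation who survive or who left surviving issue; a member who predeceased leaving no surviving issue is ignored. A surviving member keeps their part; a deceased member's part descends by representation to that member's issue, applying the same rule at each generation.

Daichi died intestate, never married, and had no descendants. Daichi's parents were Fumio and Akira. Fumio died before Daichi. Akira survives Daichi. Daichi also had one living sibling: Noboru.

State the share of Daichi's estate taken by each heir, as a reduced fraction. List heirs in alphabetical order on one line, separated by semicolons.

Akira 1

Only one parent, Akira, survives, so Akira takes the entire estate. The siblings take nothing because a surviving parent has priority.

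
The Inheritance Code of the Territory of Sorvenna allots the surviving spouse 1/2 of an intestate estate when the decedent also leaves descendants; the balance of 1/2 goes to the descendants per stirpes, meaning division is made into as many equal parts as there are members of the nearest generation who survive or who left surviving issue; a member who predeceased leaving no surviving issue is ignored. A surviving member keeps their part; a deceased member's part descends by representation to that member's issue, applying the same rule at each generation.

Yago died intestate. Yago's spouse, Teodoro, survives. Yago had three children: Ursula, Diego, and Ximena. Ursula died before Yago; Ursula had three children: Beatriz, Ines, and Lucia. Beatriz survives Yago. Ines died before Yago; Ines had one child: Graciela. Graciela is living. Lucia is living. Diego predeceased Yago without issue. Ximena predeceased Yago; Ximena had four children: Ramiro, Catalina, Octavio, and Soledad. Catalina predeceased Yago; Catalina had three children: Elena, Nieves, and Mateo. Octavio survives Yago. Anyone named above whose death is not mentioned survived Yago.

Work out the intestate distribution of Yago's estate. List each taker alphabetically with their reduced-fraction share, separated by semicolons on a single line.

Teodoro, as surviving spouse, takes 1/2.
The remaining 1/2 passes to Yago's descendants per stirpes.
Diego left no surviving issue, so that branch lapses and is disregarded.
The 1/2 is divided into 2 equal shares of 1/4 among Ursula, Ximena.
Ursula predeceased; the 1/4 allotted to Ursula's branch passes to Ursula's issue by representation.
The 1/4 is divided into 3 equal shares of 1/12 among Beatriz, Ines, Lucia.
Beatriz is living and takes 1/12.
Ines predeceased; the 1/12 allotted to Ines's branch passes to Ines's issue by representation.
Graciela is the sole taker at this level and receives the full 1/12.
Lucia is living and takes 1/12.
Ximena predeceased; the 1/4 allotted to Ximena's branch passes to Ximena's issue by representation.
The 1/4 is divided into 4 equal shares of 1/16 among Ramiro, Catalina, Octavio, Soledad.
Ramiro is living and takes 1/16.
Catalina predeceased; the 1/16 allotted to Catalina's branch passes to Catalina's issue by representation.
The 1/16 is divided into 3 equal shares of 1/48 among Elena, Nieves, Mateo.
Elena is living and takes 1/48.
Nieves is living and takes 1/48.
Mateo is living and takes 1/48.
Octavio is living and takes 1/16.
Soledad is living and takes 1/16.

Beatriz 1/12; Elena 1/48; Graciela 1/12; Lucia 1/12; Mateo 1/48; Nieves 1/48; Octavio 1/16; Ramiro 1/16; Soledad 1/16; Teodoro 1/2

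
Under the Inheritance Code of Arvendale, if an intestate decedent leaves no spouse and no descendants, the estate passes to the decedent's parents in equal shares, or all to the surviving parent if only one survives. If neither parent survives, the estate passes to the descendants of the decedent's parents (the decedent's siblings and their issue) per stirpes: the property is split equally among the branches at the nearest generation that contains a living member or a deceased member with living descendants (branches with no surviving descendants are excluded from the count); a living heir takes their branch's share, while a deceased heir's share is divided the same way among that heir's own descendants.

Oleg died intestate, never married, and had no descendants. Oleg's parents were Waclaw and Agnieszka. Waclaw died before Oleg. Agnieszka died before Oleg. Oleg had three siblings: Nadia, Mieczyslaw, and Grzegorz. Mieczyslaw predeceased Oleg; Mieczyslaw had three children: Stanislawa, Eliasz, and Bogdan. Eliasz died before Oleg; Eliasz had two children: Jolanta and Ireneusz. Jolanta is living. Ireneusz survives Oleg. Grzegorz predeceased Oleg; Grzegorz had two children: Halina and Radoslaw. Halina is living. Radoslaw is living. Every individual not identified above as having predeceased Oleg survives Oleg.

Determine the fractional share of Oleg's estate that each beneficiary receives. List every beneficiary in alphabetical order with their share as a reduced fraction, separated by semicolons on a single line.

Bogdan 1/9; Halina 1/6; Ireneusz 1/18; Jolanta 1/18; Nadia 1/3; Radoslaw 1/6; Stanislawa 1/9

Neither parent survives and there are no descendants, so the estate passes to Oleg's siblings and their issue per stirpes.
The estate is divided into 3 equal shares of 1/3 among Nadia, Mieczyslaw, Grzegorz.
Nadia is living and takes 1/3.
Mieczyslaw predeceased; the 1/3 allotted to Mieczyslaw's branch passes to Mieczyslaw's issue by representation.
The 1/3 is divided into 3 equal shares of 1/9 among Stanislawa, Eliasz, Bogdan.
Stanislawa is living and takes 1/9.
Eliasz predeceased; the 1/9 allotted to Eliasz's branch passes to Eliasz's issue by representation.
The 1/9 is divided into 2 equal shares of 1/18 among Jolanta, Ireneusz.
Jolanta is living and takes 1/18.
Ireneusz is living and takes 1/18.
Bogdan is living and takes 1/9.
Grzegorz predeceased; the 1/3 allotted to Grzegorz's branch passes to Grzegorz's issue by representation.
The 1/3 is divided into 2 equal shares of 1/6 among Halina, Radoslaw.
Halina is living and takes 1/6.
Radoslaw is living and takes 1/6.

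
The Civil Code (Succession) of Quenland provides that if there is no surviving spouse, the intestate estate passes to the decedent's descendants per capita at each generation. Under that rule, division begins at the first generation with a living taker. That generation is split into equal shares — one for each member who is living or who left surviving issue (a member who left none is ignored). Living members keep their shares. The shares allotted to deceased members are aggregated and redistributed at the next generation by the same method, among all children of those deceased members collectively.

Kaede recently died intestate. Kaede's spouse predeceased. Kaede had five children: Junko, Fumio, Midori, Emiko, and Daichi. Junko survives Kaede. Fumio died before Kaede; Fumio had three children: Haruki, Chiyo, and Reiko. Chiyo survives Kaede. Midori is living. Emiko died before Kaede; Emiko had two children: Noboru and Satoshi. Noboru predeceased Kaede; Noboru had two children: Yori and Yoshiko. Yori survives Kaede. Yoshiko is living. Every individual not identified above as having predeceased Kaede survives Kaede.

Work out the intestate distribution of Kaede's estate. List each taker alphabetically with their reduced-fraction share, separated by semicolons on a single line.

There is no surviving spouse, so the entire estate passes to Kaede's descendants per capita at each generation.
At generation 1 (Junko, Fumio, Midori, Emiko, Daichi) there are 5 shares of (1)/5 = 1/5 each.
Living: Junko, Midori, and Daichi — each takes 1/5.
Deceased: Fumio and Emiko. Their combined 2/5 is pooled and carried to generation 2.
At generation 2 (Haruki, Chiyo, Reiko, Noboru, Satoshi) there are 5 shares of (2/5)/5 = 2/25 each.
Living: Haruki, Chiyo, Reiko, and Satoshi — each takes 2/25.
Deceased: Noboru. That 2/25 share is carried to generation 3.
At generation 3 (Yori, Yoshiko) there are 2 shares of (2/25)/2 = 1/25 each.
Living: Yori and Yoshiko — each takes 1/25.

Chiyo 2/25; Daichi 1/5; Haruki 2/25; Junko 1/5; Midori 1/5; Reiko 2/25; Satoshi 2/25; Yori 1/25; Yoshiko 1/25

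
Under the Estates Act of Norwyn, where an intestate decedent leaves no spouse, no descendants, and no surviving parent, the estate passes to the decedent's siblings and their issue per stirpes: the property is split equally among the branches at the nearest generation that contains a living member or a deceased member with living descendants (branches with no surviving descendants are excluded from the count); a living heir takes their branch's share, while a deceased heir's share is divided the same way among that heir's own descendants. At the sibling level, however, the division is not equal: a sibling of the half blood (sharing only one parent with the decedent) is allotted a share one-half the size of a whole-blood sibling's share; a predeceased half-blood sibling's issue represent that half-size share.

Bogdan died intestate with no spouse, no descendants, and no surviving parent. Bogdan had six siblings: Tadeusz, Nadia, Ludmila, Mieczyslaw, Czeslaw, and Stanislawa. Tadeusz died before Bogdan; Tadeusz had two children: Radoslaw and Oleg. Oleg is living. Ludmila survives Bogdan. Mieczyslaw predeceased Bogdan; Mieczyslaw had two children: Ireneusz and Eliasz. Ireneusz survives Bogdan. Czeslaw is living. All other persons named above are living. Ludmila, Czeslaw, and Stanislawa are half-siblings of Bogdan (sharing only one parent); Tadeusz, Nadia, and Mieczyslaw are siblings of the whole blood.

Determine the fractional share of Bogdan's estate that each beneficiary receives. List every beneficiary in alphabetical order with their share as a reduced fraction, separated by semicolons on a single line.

Czeslaw 1/9; Eliasz 1/9; Ireneusz 1/9; Ludmila 1/9; Nadia 2/9; Oleg 1/9; Radoslaw 1/9; Stanislawa 1/9

No spouse, descendants, or parent survives, so the estate passes to Bogdan's siblings per stirpes.
Half-blood siblings count for one-half the weight of whole-blood siblings at the initial division.
Dividing 1 in proportion to weights (total weight 9/2): Tadeusz (weight 1) → 2/9; Nadia (weight 1) → 2/9; Ludmila (weight 1/2) → 1/9; Mieczyslaw (weight 1) → 2/9; Czeslaw (weight 1/2) → 1/9; Stanislawa (weight 1/2) → 1/9.
Tadeusz predeceased; the 2/9 allotted to Tadeusz's branch passes to Tadeusz's issue by representation.
The 2/9 is divided into 2 equal shares of 1/9 among Radoslaw, Oleg.
Radoslaw is living and takes 1/9.
Oleg is living and takes 1/9.
Nadia is living and takes 2/9.
Ludmila is living and takes 1/9.
Mieczyslaw predeceased; the 2/9 allotted to Mieczyslaw's branch passes to Mieczyslaw's issue by representation.
The 2/9 is divided into 2 equal shares of 1/9 among Ireneusz, Eliasz.
Ireneusz is living and takes 1/9.
Eliasz is living and takes 1/9.
Czeslaw is living and takes 1/9.
Stanislawa is living and takes 1/9.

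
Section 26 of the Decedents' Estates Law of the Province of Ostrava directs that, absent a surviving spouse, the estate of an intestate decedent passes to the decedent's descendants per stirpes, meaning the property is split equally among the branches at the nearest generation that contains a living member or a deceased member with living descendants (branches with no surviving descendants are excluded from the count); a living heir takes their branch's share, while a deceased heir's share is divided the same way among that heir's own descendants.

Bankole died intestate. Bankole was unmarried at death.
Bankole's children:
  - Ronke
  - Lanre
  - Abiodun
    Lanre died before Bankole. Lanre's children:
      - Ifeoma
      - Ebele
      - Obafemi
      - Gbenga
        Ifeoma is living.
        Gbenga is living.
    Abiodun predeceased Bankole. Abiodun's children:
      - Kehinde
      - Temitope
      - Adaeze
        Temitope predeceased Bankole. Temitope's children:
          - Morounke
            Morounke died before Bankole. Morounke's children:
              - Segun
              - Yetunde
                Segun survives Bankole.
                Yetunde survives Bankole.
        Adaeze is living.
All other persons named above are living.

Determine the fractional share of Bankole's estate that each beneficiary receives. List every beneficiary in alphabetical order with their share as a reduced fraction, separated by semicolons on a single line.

There is no surviving spouse, so the entire estate passes to Bankole's descendants per stirpes.
The estate is divided into 3 equal shares of 1/3 among Ronke, Lanre, Abiodun.
Ronke is living and takes 1/3.
Lanre predeceased; the 1/3 allotted to Lanre's branch passes to Lanre's issue by representation.
The 1/3 is divided into 4 equal shares of 1/12 among Ifeoma, Ebele, Obafemi, Gbenga.
Ifeoma is living and takes 1/12.
Ebele is living and takes 1/12.
Obafemi is living and takes 1/12.
Gbenga is living and takes 1/12.
Abiodun predeceased; the 1/3 allotted to Abiodun's branch passes to Abiodun's issue by representation.
The 1/3 is divided into 3 equal shares of 1/9 among Kehinde, Temitope, Adaeze.
Kehinde is living and takes 1/9.
Temitope predeceased; the 1/9 allotted to Temitope's branch passes to Temitope's issue by representation.
Morounke's line is the sole branch at this level, so the full 1/9 passes to Morounke's issue by representation.
The 1/9 is divided into 2 equal shares of 1/18 among Segun, Yetunde.
Segun is living and takes 1/18.
Yetunde is living and takes 1/18.
Adaeze is living and takes 1/9.

Adaeze 1/9; Ebele 1/12; Gbenga 1/12; Ifeoma 1/12; Kehinde 1/9; Obafemi 1/12; Ronke 1/3; Segun 1/18; Yetunde 1/18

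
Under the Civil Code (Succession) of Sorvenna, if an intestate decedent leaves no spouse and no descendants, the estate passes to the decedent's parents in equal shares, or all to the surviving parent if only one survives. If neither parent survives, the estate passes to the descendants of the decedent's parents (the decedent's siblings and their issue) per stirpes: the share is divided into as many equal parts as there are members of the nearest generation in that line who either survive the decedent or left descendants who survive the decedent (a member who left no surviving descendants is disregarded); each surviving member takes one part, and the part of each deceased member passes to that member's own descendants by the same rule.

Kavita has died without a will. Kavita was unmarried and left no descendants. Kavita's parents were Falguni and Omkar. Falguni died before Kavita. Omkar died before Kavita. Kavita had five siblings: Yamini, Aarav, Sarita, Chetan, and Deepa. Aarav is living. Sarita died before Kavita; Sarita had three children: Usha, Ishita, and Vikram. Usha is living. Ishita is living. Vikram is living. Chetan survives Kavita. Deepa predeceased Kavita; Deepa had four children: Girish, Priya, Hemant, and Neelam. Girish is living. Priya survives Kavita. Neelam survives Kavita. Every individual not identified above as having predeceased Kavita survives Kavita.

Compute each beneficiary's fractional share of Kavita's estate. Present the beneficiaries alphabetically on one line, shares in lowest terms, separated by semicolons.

Neither parent survives and there are no descendants, so the estate passes to Kavita's siblings and their issue per stirpes.
The estate is divided into 5 equal shares of 1/5 among Yamini, Aarav, Sarita, Chetan, Deepa.
Yamini is living and takes 1/5.
Aarav is living and takes 1/5.
Sarita predeceased; the 1/5 allotted to Sarita's branch passes to Sarita's issue by representation.
The 1/5 is divided into 3 equal shares of 1/15 among Usha, Ishita, Vikram.
Usha is living and takes 1/15.
Ishita is living and takes 1/15.
Vikram is living and takes 1/15.
Chetan is living and takes 1/5.
Deepa predeceased; the 1/5 allotted to Deepa's branch passes to Deepa's issue by representation.
The 1/5 is divided into 4 equal shares of 1/20 among Girish, Priya, Hemant, Neelam.
Girish is living and takes 1/20.
Priya is living and takes 1/20.
Hemant is living and takes 1/20.
Neelam is living and takes 1/20.

Aarav 1/5; Chetan 1/5; Girish 1/20; Hemant 1/20; Ishita 1/15; Neelam 1/20; Priya 1/20; Usha 1/15; Vikram 1/15; Yamini 1/5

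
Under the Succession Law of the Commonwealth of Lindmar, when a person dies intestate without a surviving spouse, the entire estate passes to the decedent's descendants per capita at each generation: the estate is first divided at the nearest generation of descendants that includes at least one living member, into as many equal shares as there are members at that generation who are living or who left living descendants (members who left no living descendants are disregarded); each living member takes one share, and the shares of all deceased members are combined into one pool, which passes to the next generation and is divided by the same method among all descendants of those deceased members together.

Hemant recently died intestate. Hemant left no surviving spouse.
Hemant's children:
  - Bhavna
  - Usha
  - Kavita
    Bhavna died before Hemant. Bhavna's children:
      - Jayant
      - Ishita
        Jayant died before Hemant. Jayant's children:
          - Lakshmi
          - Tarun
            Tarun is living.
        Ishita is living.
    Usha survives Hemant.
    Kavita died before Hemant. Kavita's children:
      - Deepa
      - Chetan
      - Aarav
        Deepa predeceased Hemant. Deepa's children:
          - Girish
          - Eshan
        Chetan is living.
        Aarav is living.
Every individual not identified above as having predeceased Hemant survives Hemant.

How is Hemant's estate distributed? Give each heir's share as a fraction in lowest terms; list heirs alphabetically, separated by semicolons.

Aarav 2/15; Chetan 2/15; Eshan 1/15; Girish 1/15; Ishita 2/15; Lakshmi 1/15; Tarun 1/15; Usha 1/3

There is no surviving spouse, so the entire estate passes to Hemant's descendants per capita at each generation.
At generation 1 (Bhavna, Usha, Kavita) there are 3 shares of (1)/3 = 1/3 each.
Living: Usha — each takes 1/3.
Deceased: Bhavna and Kavita. Their combined 2/3 is pooled and carried to generation 2.
At generation 2 (Jayant, Ishita, Deepa, Chetan, Aarav) there are 5 shares of (2/3)/5 = 2/15 each.
Living: Ishita, Chetan, and Aarav — each takes 2/15.
Deceased: Jayant and Deepa. Their combined 4/15 is pooled and carried to generation 3.
At generation 3 (Lakshmi, Tarun, Girish, Eshan) there are 4 shares of (4/15)/4 = 1/15 each.
Living: Lakshmi, Tarun, Girish, and Eshan — each takes 1/15.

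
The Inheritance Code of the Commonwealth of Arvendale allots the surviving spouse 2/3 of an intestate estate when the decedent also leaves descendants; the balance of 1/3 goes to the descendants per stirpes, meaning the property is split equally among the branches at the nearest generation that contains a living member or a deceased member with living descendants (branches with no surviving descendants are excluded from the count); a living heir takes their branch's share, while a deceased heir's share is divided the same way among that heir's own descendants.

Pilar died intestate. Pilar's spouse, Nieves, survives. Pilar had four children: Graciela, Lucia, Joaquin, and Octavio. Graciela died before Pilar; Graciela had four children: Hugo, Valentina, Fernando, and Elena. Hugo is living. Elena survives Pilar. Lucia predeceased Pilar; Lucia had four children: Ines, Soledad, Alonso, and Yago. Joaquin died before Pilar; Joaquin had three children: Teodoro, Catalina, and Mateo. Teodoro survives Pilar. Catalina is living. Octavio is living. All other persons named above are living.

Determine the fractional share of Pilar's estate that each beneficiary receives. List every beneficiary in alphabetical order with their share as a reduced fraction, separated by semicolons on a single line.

Nieves, as surviving spouse, takes 2/3.
The remaining 1/3 passes to Pilar's descendants per stirpes.
The 1/3 is divided into 4 equal shares of 1/12 among Graciela, Lucia, Joaquin, Octavio.
Graciela predeceased; the 1/12 allotted to Graciela's branch passes to Graciela's issue by representation.
The 1/12 is divided into 4 equal shares of 1/48 among Hugo, Valentina, Fernando, Elena.
Hugo is living and takes 1/48.
Valentina is living and takes 1/48.
Fernando is living and takes 1/48.
Elena is living and takes 1/48.
Lucia predeceased; the 1/12 allotted to Lucia's branch passes to Lucia's issue by representation.
The 1/12 is divided into 4 equal shares of 1/48 among Ines, Soledad, Alonso, Yago.
Ines is living and takes 1/48.
Soledad is living and takes 1/48.
Alonso is living and takes 1/48.
Yago is living and takes 1/48.
Joaquin predeceased; the 1/12 allotted to Joaquin's branch passes to Joaquin's issue by representation.
The 1/12 is divided into 3 equal shares of 1/36 among Teodoro, Catalina, Mateo.
Teodoro is living and takes 1/36.
Catalina is living and takes 1/36.
Mateo is living and takes 1/36.
Octavio is living and takes 1/12.

Alonso 1/48; Catalina 1/36; Elena 1/48; Fernando 1/48; Hugo 1/48; Ines 1/48; Mateo 1/36; Nieves 2/3; Octavio 1/12; Soledad 1/48; Teodoro 1/36; Valentina 1/48; Yago 1/48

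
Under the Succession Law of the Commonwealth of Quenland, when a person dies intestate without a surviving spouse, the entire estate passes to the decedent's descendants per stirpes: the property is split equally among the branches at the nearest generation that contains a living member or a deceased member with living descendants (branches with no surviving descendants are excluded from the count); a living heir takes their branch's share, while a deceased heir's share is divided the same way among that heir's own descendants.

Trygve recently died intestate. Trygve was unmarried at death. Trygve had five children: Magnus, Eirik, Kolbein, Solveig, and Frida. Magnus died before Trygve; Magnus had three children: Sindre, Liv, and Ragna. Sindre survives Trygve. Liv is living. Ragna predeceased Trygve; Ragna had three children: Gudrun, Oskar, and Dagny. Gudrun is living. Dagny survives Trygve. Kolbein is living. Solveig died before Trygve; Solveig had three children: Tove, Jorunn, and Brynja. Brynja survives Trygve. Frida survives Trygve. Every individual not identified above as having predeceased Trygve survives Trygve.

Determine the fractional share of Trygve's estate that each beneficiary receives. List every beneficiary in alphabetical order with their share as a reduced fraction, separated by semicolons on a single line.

There is no surviving spouse, so the entire estate passes to Trygve's descendants per stirpes.
The estate is divided into 5 equal shares of 1/5 among Magnus, Eirik, Kolbein, Solveig, Frida.
Magnus predeceased; the 1/5 allotted to Magnus's branch passes to Magnus's issue by representation.
The 1/5 is divided into 3 equal shares of 1/15 among Sindre, Liv, Ragna.
Sindre is living and takes 1/15.
Liv is living and takes 1/15.
Ragna predeceased; the 1/15 allotted to Ragna's branch passes to Ragna's issue by representation.
The 1/15 is divided into 3 equal shares of 1/45 among Gudrun, Oskar, Dagny.
Gudrun is living and takes 1/45.
Oskar is living and takes 1/45.
Dagny is living and takes 1/45.
Eirik is living and takes 1/5.
Kolbein is living and takes 1/5.
Solveig predeceased; the 1/5 allotted to Solveig's branch passes to Solveig's issue by representation.
The 1/5 is divided into 3 equal shares of 1/15 among Tove, Jorunn, Brynja.
Tove is living and takes 1/15.
Jorunn is living and takes 1/15.
Brynja is living and takes 1/15.
Frida is living and takes 1/5.

Brynja 1/15; Dagny 1/45; Eirik 1/5; Frida 1/5; Gudrun 1/45; Jorunn 1/15; Kolbein 1/5; Liv 1/15; Oskar 1/45; Sindre 1/15; Tove 1/15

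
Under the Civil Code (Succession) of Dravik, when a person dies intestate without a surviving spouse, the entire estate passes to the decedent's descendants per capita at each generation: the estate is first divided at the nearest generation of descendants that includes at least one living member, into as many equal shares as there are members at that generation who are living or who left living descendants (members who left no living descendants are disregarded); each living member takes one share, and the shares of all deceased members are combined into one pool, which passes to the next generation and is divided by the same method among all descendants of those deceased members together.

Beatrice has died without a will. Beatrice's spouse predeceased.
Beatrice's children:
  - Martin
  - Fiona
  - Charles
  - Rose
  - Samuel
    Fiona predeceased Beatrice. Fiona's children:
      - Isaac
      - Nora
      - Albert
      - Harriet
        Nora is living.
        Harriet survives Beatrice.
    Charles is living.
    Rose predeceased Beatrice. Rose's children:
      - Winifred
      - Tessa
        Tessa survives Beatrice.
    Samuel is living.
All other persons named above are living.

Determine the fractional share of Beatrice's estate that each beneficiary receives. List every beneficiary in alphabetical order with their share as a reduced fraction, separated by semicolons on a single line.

There is no surviving spouse, so the entire estate passes to Beatrice's descendants per capita at each generation.
At generation 1 (Martin, Fiona, Charles, Rose, Samuel) there are 5 shares of (1)/5 = 1/5 each.
Living: Martin, Charles, and Samuel — each takes 1/5.
Deceased: Fiona and Rose. Their combined 2/5 is pooled and carried to generation 2.
At generation 2 (Isaac, Nora, Albert, Harriet, Winifred, Tessa) there are 6 shares of (2/5)/6 = 1/15 each.
Living: Isaac, Nora, Albert, Harriet, Winifred, and Tessa — each takes 1/15.

Albert 1/15; Charles 1/5; Harriet 1/15; Isaac 1/15; Martin 1/5; Nora 1/15; Samuel 1/5; Tessa 1/15; Winifred 1/15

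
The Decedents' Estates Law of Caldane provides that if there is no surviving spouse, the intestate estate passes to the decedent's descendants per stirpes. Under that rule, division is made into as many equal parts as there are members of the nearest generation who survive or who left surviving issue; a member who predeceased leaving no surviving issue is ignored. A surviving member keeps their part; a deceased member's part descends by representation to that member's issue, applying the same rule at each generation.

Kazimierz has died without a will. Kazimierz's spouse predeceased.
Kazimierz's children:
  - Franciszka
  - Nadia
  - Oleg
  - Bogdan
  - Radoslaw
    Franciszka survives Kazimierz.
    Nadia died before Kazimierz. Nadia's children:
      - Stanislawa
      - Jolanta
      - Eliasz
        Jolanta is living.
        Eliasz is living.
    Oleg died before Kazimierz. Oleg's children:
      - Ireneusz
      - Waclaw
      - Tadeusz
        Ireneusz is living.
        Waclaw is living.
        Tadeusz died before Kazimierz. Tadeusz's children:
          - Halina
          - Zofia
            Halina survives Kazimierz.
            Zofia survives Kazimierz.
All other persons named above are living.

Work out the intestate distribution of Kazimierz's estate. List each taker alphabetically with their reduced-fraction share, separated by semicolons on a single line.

There is no surviving spouse, so the entire estate passes to Kazimierz's descendants per stirpes.
The estate is divided into 5 equal shares of 1/5 among Franciszka, Nadia, Oleg, Bogdan, Radoslaw.
Franciszka is living and takes 1/5.
Nadia predeceased; the 1/5 allotted to Nadia's branch passes to Nadia's issue by representation.
The 1/5 is divided into 3 equal shares of 1/15 among Stanislawa, Jolanta, Eliasz.
Stanislawa is living and takes 1/15.
Jolanta is living and takes 1/15.
Eliasz is living and takes 1/15.
Oleg predeceased; the 1/5 allotted to Oleg's branch passes to Oleg's issue by representation.
The 1/5 is divided into 3 equal shares of 1/15 among Ireneusz, Waclaw, Tadeusz.
Ireneusz is living and takes 1/15.
Waclaw is living and takes 1/15.
Tadeusz predeceased; the 1/15 allotted to Tadeusz's branch passes to Tadeusz's issue by representation.
The 1/15 is divided into 2 equal shares of 1/30 among Halina, Zofia.
Halina is living and takes 1/30.
Zofia is living and takes 1/30.
Bogdan is living and takes 1/5.
Radoslaw is living and takes 1/5.

Bogdan 1/5; Eliasz 1/15; Franciszka 1/5; Halina 1/30; Ireneusz 1/15; Jolanta 1/15; Radoslaw 1/5; Stanislawa 1/15; Waclaw 1/15; Zofia 1/30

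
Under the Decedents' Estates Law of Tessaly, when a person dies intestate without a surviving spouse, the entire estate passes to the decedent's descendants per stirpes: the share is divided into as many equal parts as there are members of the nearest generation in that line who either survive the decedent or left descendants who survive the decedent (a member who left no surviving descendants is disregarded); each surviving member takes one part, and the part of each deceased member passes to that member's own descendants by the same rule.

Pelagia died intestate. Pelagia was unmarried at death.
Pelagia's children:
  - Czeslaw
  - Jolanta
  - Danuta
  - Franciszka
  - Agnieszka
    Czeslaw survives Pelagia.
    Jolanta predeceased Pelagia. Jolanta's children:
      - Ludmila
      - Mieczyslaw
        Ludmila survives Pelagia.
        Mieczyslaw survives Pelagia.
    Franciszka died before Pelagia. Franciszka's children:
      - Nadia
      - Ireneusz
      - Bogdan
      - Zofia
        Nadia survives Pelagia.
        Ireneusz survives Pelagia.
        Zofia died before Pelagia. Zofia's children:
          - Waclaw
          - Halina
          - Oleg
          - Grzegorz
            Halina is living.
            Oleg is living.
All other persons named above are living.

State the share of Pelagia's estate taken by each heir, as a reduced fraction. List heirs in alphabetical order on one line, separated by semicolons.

There is no surviving spouse, so the entire estate passes to Pelagia's descendants per stirpes.
The estate is divided into 5 equal shares of 1/5 among Czeslaw, Jolanta, Danuta, Franciszka, Agnieszka.
Czeslaw is living and takes 1/5.
Jolanta predeceased; the 1/5 allotted to Jolanta's branch passes to Jolanta's issue by representation.
The 1/5 is divided into 2 equal shares of 1/10 among Ludmila, Mieczyslaw.
Ludmila is living and takes 1/10.
Mieczyslaw is living and takes 1/10.
Danuta is living and takes 1/5.
Franciszka predeceased; the 1/5 allotted to Franciszka's branch passes to Franciszka's issue by representation.
The 1/5 is divided into 4 equal shares of 1/20 among Nadia, Ireneusz, Bogdan, Zofia.
Nadia is living and takes 1/20.
Ireneusz is living and takes 1/20.
Bogdan is living and takes 1/20.
Zofia predeceased; the 1/20 allotted to Zofia's branch passes to Zofia's issue by representation.
The 1/20 is divided into 4 equal shares of 1/80 among Waclaw, Halina, Oleg, Grzegorz.
Waclaw is living and takes 1/80.
Halina is living and takes 1/80.
Oleg is living and takes 1/80.
Grzegorz is living and takes 1/80.
Agnieszka is living and takes 1/5.

Agnieszka 1/5; Bogdan 1/20; Czeslaw 1/5; Danuta 1/5; Grzegorz 1/80; Halina 1/80; Ireneusz 1/20; Ludmila 1/10; Mieczyslaw 1/10; Nadia 1/20; Oleg 1/80; Waclaw 1/80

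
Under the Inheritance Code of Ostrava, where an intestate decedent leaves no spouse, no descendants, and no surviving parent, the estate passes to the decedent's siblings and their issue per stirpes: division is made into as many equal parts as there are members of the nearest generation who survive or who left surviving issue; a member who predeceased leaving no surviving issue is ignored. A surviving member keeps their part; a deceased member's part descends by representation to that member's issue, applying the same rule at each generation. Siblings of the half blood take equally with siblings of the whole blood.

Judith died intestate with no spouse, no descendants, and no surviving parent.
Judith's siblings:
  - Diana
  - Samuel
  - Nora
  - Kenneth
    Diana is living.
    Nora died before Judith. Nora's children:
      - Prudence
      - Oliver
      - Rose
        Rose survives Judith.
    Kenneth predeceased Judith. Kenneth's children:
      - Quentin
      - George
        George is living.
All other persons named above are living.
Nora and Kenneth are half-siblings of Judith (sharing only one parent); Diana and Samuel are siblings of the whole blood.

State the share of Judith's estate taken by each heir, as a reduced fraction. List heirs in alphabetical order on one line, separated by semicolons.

Diana 1/4; George 1/8; Oliver 1/12; Prudence 1/12; Quentin 1/8; Rose 1/12; Samuel 1/4

No spouse, descendants, or parent survives, so the estate passes to Judith's siblings per stirpes.
Half-blood and whole-blood siblings take equally under the stated rule.
The estate is divided into 4 equal shares of 1/4 among Diana, Samuel, Nora, Kenneth.
Diana is living and takes 1/4.
Samuel is living and takes 1/4.
Nora predeceased; the 1/4 allotted to Nora's branch passes to Nora's issue by representation.
The 1/4 is divided into 3 equal shares of 1/12 among Prudence, Oliver, Rose.
Prudence is living and takes 1/12.
Oliver is living and takes 1/12.
Rose is living and takes 1/12.
Kenneth predeceased; the 1/4 allotted to Kenneth's branch passes to Kenneth's issue by representation.
The 1/4 is divided into 2 equal shares of 1/8 among Quentin, George.
Quentin is living and takes 1/8.
George is living and takes 1/8.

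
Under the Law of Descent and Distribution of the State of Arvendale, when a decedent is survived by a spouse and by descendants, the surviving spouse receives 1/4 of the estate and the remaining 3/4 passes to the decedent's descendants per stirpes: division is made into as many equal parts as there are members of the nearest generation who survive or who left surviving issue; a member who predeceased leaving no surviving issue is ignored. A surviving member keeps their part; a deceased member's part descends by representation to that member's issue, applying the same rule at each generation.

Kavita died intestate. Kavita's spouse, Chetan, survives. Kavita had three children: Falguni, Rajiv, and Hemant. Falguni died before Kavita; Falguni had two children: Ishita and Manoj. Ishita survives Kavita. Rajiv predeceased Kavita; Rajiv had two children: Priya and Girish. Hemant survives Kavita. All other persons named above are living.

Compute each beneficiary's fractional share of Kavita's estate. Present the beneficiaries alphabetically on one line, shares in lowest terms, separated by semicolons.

Chetan 1/4; Girish 1/8; Hemant 1/4; Ishita 1/8; Manoj 1/8; Priya 1/8

Chetan, as surviving spouse, takes 1/4.
The remaining 3/4 passes to Kavita's descendants per stirpes.
The 3/4 is divided into 3 equal shares of 1/4 among Falguni, Rajiv, Hemant.
Falguni predeceased; the 1/4 allotted to Falguni's branch passes to Falguni's issue by representation.
The 1/4 is divided into 2 equal shares of 1/8 among Ishita, Manoj.
Ishita is living and takes 1/8.
Manoj is living and takes 1/8.
Rajiv predeceased; the 1/4 allotted to Rajiv's branch passes to Rajiv's issue by representation.
The 1/4 is divided into 2 equal shares of 1/8 among Priya, Girish.
Priya is living and takes 1/8.
Girish is living and takes 1/8.
Hemant is living and takes 1/4.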